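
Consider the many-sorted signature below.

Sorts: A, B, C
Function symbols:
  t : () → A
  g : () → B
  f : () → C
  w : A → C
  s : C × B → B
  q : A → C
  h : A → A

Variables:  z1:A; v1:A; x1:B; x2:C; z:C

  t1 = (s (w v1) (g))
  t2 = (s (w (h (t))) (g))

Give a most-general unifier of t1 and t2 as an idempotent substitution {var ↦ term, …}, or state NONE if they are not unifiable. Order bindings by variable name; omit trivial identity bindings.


{v1 ↦ (h (t))}


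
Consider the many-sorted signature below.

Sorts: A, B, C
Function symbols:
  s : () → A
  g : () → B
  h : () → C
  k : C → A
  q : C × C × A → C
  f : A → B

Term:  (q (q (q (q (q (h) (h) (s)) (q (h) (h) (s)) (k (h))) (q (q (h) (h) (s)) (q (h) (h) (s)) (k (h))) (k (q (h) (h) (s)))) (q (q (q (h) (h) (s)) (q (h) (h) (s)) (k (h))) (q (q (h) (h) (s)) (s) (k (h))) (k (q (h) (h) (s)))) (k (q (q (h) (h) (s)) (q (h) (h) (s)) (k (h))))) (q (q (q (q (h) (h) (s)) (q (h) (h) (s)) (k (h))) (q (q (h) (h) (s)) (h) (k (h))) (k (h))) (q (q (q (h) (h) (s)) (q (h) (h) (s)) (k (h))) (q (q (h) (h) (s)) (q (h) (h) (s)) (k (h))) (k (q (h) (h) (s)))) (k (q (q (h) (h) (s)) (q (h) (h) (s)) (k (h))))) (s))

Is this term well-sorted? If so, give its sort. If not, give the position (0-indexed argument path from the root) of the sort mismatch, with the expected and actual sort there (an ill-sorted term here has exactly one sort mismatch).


ill-sorted at position [0, 1, 1, 1]: expected C, got A

          (h) : C
          (h) : C
          (s) : A
        (q (h) (h) (s)) : C
          (h) : C
          (h) : C
          (s) : A
        (q (h) (h) (s)) : C
          (h) : C
        (k (h)) : A
      (q (q (h) (h) (s)) (q (h) (h) (s)) (k (h))) : C
          (h) : C
          (h) : C
          (s) : A
        (q (h) (h) (s)) : C
          (h) : C
          (h) : C
          (s) : A
        (q (h) (h) (s)) : C
          (h) : C
        (k (h)) : A
      (q (q (h) (h) (s)) (q (h) (h) (s)) (k (h))) : C
          (h) : C
          (h) : C
          (s) : A
        (q (h) (h) (s)) : C
      (k (q (h) (h) (s))) : A
    (q (q (q (h) (h) (s)) (q (h) (h) (s)) (k (h))) (q (q (h) (h) (s)) (q (h) (h) (s)) (k (h))) (k (q (h) (h) (s)))) : C
          (h) : C
          (h) : C
          (s) : A
        (q (h) (h) (s)) : C
          (h) : C
          (h) : C
          (s) : A
        (q (h) (h) (s)) : C
          (h) : C
        (k (h)) : A
      (q (q (h) (h) (s)) (q (h) (h) (s)) (k (h))) : C
          (h) : C
          (h) : C
          (s) : A
        (q (h) (h) (s)) : C
        (s) : A
          (h) : C
        (k (h)) : A
      (q (q (h) (h) (s)) (s) (k (h))) : ✗ arg 1 at [0, 1, 1, 1] has sort A, expected C
          (h) : C
          (h) : C
          (s) : A
        (q (h) (h) (s)) : C
      (k (q (h) (h) (s))) : A
          (h) : C
          (h) : C
          (s) : A
        (q (h) (h) (s)) : C
          (h) : C
          (h) : C
          (s) : A
        (q (h) (h) (s)) : C
          (h) : C
        (k (h)) : A
      (q (q (h) (h) (s)) (q (h) (h) (s)) (k (h))) : C
    (k (q (q (h) (h) (s)) (q (h) (h) (s)) (k (h)))) : A
          (h) : C
          (h) : C
          (s) : A
        (q (h) (h) (s)) : C
          (h) : C
          (h) : C
          (s) : A
        (q (h) (h) (s)) : C
          (h) : C
        (k (h)) : A
      (q (q (h) (h) (s)) (q (h) (h) (s)) (k (h))) : C
          (h) : C
          (h) : C
          (s) : A
        (q (h) (h) (s)) : C
        (h) : C
          (h) : C
        (k (h)) : A
      (q (q (h) (h) (s)) (h) (k (h))) : C
        (h) : C
      (k (h)) : A
    (q (q (q (h) (h) (s)) (q (h) (h) (s)) (k (h))) (q (q (h) (h) (s)) (h) (k (h))) (k (h))) : C
          (h) : C
          (h) : C
          (s) : A
        (q (h) (h) (s)) : C
          (h) : C
          (h) : C
          (s) : A
        (q (h) (h) (s)) : C
          (h) : C
        (k (h)) : A
      (q (q (h) (h) (s)) (q (h) (h) (s)) (k (h))) : C
          (h) : C
          (h) : C
          (s) : A
        (q (h) (h) (s)) : C
          (h) : C
          (h) : C
          (s) : A
        (q (h) (h) (s)) : C
          (h) : C
        (k (h)) : A
      (q (q (h) (h) (s)) (q (h) (h) (s)) (k (h))) : C
          (h) : C
          (h) : C
          (s) : A
        (q (h) (h) (s)) : C
      (k (q (h) (h) (s))) : A
    (q (q (q (h) (h) (s)) (q (h) (h) (s)) (k (h))) (q (q (h) (h) (s)) (q (h) (h) (s)) (k (h))) (k (q (h) (h) (s)))) : C
          (h) : C
          (h) : C
          (s) : A
        (q (h) (h) (s)) : C
          (h) : C
          (h) : C
          (s) : A
        (q (h) (h) (s)) : C
          (h) : C
        (k (h)) : A
      (q (q (h) (h) (s)) (q (h) (h) (s)) (k (h))) : C
    (k (q (q (h) (h) (s)) (q (h) (h) (s)) (k (h)))) : A
  (q (q (q (q (h) (h) (s)) (q (h) (h) (s)) (k (h))) (q (q (h) (h) (s)) (h) (k (h))) (k (h))) (q (q (q (h) (h) (s)) (q (h) (h) (s)) (k (h))) (q (q (h) (h) (s)) (q (h) (h) (s)) (k (h))) (k (q (h) (h) (s)))) (k (q (q (h) (h) (s)) (q (h) (h) (s)) (k (h))))) : C
  (s) : A


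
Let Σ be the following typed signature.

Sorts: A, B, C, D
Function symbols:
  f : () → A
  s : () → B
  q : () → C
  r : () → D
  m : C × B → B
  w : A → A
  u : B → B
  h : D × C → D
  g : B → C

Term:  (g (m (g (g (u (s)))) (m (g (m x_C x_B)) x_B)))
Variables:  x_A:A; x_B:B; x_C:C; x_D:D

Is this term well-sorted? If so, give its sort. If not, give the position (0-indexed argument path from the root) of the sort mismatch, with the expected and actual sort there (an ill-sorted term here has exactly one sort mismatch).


          (s) : B
        (u (s)) : B
      (g (u (s))) : C
    (g (g (u (s)))) : ✗ arg 0 at [0, 0, 0] has sort C, expected B
          x_C : C
          x_B : B
        (m x_C x_B) : B
      (g (m x_C x_B)) : C
      x_B : B
    (m (g (m x_C x_B)) x_B) : B

ill-sorted at position [0, 0, 0]: expected B, got C


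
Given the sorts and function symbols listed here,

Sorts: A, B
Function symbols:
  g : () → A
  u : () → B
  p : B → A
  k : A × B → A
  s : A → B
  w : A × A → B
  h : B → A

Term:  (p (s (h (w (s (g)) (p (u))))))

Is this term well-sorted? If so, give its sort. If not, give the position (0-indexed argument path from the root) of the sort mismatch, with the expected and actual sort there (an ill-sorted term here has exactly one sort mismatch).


          (g) : A
        (s (g)) : B
          (u) : B
        (p (u)) : A
      (w (s (g)) (p (u))) : ✗ arg 0 at [0, 0, 0, 0] has sort B, expected A

ill-sorted at position [0, 0, 0, 0]: expected A, got B


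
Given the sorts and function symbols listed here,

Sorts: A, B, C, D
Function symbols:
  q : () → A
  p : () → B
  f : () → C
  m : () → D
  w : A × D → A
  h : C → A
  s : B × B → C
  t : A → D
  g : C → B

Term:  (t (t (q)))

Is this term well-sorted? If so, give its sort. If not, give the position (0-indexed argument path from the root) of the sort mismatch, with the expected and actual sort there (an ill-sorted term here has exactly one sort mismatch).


    (q) : A
  (t (q)) : D
(t (t (q))) : ✗ arg 0 at [0] has sort D, expected A

ill-sorted at position [0]: expected A, got D


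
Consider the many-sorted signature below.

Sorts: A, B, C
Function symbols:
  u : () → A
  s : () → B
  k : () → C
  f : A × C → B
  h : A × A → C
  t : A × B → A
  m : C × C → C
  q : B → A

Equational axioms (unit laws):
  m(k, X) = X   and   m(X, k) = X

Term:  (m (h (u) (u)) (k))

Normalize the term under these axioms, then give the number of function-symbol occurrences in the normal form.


size = 3

1. (m (h (u) (u)) (k))  →  (h (u) (u))
normal form: (h (u) (u))


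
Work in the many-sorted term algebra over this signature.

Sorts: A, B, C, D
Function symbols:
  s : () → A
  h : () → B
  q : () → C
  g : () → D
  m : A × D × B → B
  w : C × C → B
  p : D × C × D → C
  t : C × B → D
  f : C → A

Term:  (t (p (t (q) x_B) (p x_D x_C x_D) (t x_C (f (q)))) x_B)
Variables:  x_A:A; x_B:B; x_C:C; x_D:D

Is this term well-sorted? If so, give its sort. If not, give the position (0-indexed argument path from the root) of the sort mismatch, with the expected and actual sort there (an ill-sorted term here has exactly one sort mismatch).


ill-sorted at position [0, 2, 1]: expected B, got A

      (q) : C
      x_B : B
    (t (q) x_B) : D
      x_D : D
      x_C : C
      x_D : D
    (p x_D x_C x_D) : C
      x_C : C
        (q) : C
      (f (q)) : A
    (t x_C (f (q))) : ✗ arg 1 at [0, 2, 1] has sort A, expected B
  x_B : B


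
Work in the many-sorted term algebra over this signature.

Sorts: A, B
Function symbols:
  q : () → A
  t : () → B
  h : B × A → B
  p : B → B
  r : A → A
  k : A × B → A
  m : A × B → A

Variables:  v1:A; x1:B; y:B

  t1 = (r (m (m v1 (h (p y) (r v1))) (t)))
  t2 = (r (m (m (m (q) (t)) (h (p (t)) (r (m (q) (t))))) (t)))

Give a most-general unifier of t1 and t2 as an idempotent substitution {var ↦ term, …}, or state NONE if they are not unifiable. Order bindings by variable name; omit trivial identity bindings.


{v1 ↦ (m (q) (t)), y ↦ (t)}


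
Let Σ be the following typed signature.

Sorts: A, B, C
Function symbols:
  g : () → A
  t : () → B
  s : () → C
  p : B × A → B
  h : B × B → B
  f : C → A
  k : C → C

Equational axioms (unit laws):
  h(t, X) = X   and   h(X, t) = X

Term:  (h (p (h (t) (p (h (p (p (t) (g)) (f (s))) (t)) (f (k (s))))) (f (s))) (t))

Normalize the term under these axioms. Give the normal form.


normal form = (p (p (p (p (t) (g)) (f (s))) (f (k (s)))) (f (s)))

1. (h (p (h (t) (p (h (p (p (t) (g)) (f (s))) (t)) (f (k (s))))) (f (s))) (t))  →  (p (h (t) (p (h (p (p (t) (g)) (f (s))) (t)) (f (k (s))))) (f (s)))
2. (p (h (t) (p (h (p (p (t) (g)) (f (s))) (t)) (f (k (s))))) (f (s)))  →  (p (p (h (p (p (t) (g)) (f (s))) (t)) (f (k (s)))) (f (s)))
3. (p (p (h (p (p (t) (g)) (f (s))) (t)) (f (k (s)))) (f (s)))  →  (p (p (p (p (t) (g)) (f (s))) (f (k (s)))) (f (s)))


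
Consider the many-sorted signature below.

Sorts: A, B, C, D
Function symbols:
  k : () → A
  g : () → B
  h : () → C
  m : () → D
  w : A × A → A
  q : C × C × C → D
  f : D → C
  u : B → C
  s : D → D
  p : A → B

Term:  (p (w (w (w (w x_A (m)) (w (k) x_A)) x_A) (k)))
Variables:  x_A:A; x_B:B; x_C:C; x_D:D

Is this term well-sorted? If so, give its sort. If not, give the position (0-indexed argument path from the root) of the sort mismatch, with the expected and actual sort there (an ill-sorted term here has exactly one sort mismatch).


          x_A : A
          (m) : D
        (w x_A (m)) : ✗ arg 1 at [0, 0, 0, 0, 1] has sort D, expected A
          (k) : A
          x_A : A
        (w (k) x_A) : A
      x_A : A
    (k) : A

ill-sorted at position [0, 0, 0, 0, 1]: expected A, got D


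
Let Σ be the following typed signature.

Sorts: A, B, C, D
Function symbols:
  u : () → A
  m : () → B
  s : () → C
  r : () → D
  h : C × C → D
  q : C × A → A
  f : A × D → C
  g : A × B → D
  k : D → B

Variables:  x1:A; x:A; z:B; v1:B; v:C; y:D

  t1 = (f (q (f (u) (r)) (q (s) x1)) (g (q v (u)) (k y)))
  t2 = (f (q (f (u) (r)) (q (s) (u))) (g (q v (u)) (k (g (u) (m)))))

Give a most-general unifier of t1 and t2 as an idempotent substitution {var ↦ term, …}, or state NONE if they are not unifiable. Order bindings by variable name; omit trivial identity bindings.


{x1 ↦ (u), y ↦ (g (u) (m))}


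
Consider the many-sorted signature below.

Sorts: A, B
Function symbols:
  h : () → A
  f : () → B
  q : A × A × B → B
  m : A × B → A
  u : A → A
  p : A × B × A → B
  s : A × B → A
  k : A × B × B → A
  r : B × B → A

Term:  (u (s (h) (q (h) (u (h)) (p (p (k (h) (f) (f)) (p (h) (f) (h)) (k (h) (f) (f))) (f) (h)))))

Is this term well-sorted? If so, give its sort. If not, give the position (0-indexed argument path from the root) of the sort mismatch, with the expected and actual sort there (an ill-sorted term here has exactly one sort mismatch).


ill-sorted at position [0, 1, 2, 0]: expected A, got B

    (h) : A
      (h) : A
        (h) : A
      (u (h)) : A
            (h) : A
            (f) : B
            (f) : B
          (k (h) (f) (f)) : A
            (h) : A
            (f) : B
            (h) : A
          (p (h) (f) (h)) : B
            (h) : A
            (f) : B
            (f) : B
          (k (h) (f) (f)) : A
        (p (k (h) (f) (f)) (p (h) (f) (h)) (k (h) (f) (f))) : B
        (f) : B
        (h) : A
      (p (p (k (h) (f) (f)) (p (h) (f) (h)) (k (h) (f) (f))) (f) (h)) : ✗ arg 0 at [0, 1, 2, 0] has sort B, expected A


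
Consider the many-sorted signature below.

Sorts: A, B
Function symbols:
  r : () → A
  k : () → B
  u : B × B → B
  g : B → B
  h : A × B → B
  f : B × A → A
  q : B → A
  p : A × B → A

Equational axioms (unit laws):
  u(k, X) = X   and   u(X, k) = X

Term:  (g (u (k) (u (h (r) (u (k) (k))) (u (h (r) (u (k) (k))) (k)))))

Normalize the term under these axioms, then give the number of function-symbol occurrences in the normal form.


1. (g (u (k) (u (h (r) (u (k) (k))) (u (h (r) (u (k) (k))) (k)))))  →  (g (u (h (r) (u (k) (k))) (u (h (r) (u (k) (k))) (k))))
2. (g (u (h (r) (u (k) (k))) (u (h (r) (u (k) (k))) (k))))  →  (g (u (h (r) (k)) (u (h (r) (u (k) (k))) (k))))
3. (g (u (h (r) (k)) (u (h (r) (u (k) (k))) (k))))  →  (g (u (h (r) (k)) (h (r) (u (k) (k)))))
4. (g (u (h (r) (k)) (h (r) (u (k) (k)))))  →  (g (u (h (r) (k)) (h (r) (k))))
normal form: (g (u (h (r) (k)) (h (r) (k))))

size = 8


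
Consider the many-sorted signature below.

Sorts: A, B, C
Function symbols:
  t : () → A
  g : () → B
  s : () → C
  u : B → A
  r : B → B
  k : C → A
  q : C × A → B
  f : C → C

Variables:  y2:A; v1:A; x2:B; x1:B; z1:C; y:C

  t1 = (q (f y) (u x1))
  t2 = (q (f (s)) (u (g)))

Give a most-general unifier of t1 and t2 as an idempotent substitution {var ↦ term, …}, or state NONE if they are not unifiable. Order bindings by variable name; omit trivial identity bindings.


{x1 ↦ (g), y ↦ (s)}


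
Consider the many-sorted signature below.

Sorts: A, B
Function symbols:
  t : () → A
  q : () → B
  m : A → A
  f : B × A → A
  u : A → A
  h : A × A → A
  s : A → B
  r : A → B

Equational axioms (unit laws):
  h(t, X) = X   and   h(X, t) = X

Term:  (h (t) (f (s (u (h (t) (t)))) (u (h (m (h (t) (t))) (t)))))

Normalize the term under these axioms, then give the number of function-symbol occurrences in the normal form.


1. (h (t) (f (s (u (h (t) (t)))) (u (h (m (h (t) (t))) (t)))))  →  (f (s (u (h (t) (t)))) (u (h (m (h (t) (t))) (t))))
2. (f (s (u (h (t) (t)))) (u (h (m (h (t) (t))) (t))))  →  (f (s (u (t))) (u (h (m (h (t) (t))) (t))))
3. (f (s (u (t))) (u (h (m (h (t) (t))) (t))))  →  (f (s (u (t))) (u (m (h (t) (t)))))
4. (f (s (u (t))) (u (m (h (t) (t)))))  →  (f (s (u (t))) (u (m (t))))
normal form: (f (s (u (t))) (u (m (t))))

size = 7


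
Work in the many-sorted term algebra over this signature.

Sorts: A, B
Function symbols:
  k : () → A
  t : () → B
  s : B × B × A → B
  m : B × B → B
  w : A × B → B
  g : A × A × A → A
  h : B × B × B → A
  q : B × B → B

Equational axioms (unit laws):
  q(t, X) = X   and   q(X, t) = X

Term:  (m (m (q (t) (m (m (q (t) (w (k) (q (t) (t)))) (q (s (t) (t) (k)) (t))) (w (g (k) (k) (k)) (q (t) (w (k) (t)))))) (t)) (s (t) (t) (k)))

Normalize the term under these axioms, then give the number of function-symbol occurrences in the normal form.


size = 24

1. (m (m (q (t) (m (m (q (t) (w (k) (q (t) (t)))) (q (s (t) (t) (k)) (t))) (w (g (k) (k) (k)) (q (t) (w (k) (t)))))) (t)) (s (t) (t) (k)))  →  (m (m (m (m (q (t) (w (k) (q (t) (t)))) (q (s (t) (t) (k)) (t))) (w (g (k) (k) (k)) (q (t) (w (k) (t))))) (t)) (s (t) (t) (k)))
2. (m (m (m (m (q (t) (w (k) (q (t) (t)))) (q (s (t) (t) (k)) (t))) (w (g (k) (k) (k)) (q (t) (w (k) (t))))) (t)) (s (t) (t) (k)))  →  (m (m (m (m (w (k) (q (t) (t))) (q (s (t) (t) (k)) (t))) (w (g (k) (k) (k)) (q (t) (w (k) (t))))) (t)) (s (t) (t) (k)))
3. (m (m (m (m (w (k) (q (t) (t))) (q (s (t) (t) (k)) (t))) (w (g (k) (k) (k)) (q (t) (w (k) (t))))) (t)) (s (t) (t) (k)))  →  (m (m (m (m (w (k) (t)) (q (s (t) (t) (k)) (t))) (w (g (k) (k) (k)) (q (t) (w (k) (t))))) (t)) (s (t) (t) (k)))
4. (m (m (m (m (w (k) (t)) (q (s (t) (t) (k)) (t))) (w (g (k) (k) (k)) (q (t) (w (k) (t))))) (t)) (s (t) (t) (k)))  →  (m (m (m (m (w (k) (t)) (s (t) (t) (k))) (w (g (k) (k) (k)) (q (t) (w (k) (t))))) (t)) (s (t) (t) (k)))
5. (m (m (m (m (w (k) (t)) (s (t) (t) (k))) (w (g (k) (k) (k)) (q (t) (w (k) (t))))) (t)) (s (t) (t) (k)))  →  (m (m (m (m (w (k) (t)) (s (t) (t) (k))) (w (g (k) (k) (k)) (w (k) (t)))) (t)) (s (t) (t) (k)))
normal form: (m (m (m (m (w (k) (t)) (s (t) (t) (k))) (w (g (k) (k) (k)) (w (k) (t)))) (t)) (s (t) (t) (k)))


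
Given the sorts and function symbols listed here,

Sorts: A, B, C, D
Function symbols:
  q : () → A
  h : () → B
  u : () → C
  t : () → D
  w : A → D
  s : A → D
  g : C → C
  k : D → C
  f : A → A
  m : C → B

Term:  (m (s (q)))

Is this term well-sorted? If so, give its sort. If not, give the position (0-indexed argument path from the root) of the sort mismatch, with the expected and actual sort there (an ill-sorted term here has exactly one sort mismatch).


    (q) : A
  (s (q)) : D
(m (s (q))) : ✗ arg 0 at [0] has sort D, expected C

ill-sorted at position [0]: expected C, got D


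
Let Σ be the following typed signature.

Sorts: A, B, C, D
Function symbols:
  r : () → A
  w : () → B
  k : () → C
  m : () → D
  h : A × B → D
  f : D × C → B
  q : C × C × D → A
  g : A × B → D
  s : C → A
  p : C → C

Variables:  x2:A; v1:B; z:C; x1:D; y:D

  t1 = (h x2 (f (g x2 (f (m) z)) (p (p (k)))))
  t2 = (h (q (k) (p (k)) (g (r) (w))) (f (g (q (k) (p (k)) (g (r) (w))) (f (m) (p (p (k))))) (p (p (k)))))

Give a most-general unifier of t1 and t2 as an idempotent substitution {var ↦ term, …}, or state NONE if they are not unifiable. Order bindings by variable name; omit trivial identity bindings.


{x2 ↦ (q (k) (p (k)) (g (r) (w))), z ↦ (p (p (k)))}


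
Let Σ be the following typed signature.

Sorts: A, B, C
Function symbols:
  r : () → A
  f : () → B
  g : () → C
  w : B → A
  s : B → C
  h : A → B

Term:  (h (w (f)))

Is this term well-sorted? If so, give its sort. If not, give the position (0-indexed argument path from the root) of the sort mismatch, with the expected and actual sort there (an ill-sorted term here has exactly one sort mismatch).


well-sorted; sort = B

    (f) : B
  (w (f)) : A
(h (w (f))) : B


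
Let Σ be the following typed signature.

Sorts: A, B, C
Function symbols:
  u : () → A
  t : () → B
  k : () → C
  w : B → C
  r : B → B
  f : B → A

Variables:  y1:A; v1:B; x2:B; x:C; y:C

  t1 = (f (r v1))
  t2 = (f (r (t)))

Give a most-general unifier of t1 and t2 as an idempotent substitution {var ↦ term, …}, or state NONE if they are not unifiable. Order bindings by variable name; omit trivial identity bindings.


{v1 ↦ (t)}


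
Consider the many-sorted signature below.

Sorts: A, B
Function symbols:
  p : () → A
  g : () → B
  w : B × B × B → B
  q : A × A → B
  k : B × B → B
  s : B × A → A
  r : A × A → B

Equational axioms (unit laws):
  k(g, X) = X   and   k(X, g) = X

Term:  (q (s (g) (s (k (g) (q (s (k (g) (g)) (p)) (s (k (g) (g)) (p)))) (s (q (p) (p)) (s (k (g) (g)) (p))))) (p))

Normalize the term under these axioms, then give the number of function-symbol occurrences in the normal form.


size = 19

1. (q (s (g) (s (k (g) (q (s (k (g) (g)) (p)) (s (k (g) (g)) (p)))) (s (q (p) (p)) (s (k (g) (g)) (p))))) (p))  →  (q (s (g) (s (q (s (k (g) (g)) (p)) (s (k (g) (g)) (p))) (s (q (p) (p)) (s (k (g) (g)) (p))))) (p))
2. (q (s (g) (s (q (s (k (g) (g)) (p)) (s (k (g) (g)) (p))) (s (q (p) (p)) (s (k (g) (g)) (p))))) (p))  →  (q (s (g) (s (q (s (g) (p)) (s (k (g) (g)) (p))) (s (q (p) (p)) (s (k (g) (g)) (p))))) (p))
3. (q (s (g) (s (q (s (g) (p)) (s (k (g) (g)) (p))) (s (q (p) (p)) (s (k (g) (g)) (p))))) (p))  →  (q (s (g) (s (q (s (g) (p)) (s (g) (p))) (s (q (p) (p)) (s (k (g) (g)) (p))))) (p))
4. (q (s (g) (s (q (s (g) (p)) (s (g) (p))) (s (q (p) (p)) (s (k (g) (g)) (p))))) (p))  →  (q (s (g) (s (q (s (g) (p)) (s (g) (p))) (s (q (p) (p)) (s (g) (p))))) (p))
normal form: (q (s (g) (s (q (s (g) (p)) (s (g) (p))) (s (q (p) (p)) (s (g) (p))))) (p))


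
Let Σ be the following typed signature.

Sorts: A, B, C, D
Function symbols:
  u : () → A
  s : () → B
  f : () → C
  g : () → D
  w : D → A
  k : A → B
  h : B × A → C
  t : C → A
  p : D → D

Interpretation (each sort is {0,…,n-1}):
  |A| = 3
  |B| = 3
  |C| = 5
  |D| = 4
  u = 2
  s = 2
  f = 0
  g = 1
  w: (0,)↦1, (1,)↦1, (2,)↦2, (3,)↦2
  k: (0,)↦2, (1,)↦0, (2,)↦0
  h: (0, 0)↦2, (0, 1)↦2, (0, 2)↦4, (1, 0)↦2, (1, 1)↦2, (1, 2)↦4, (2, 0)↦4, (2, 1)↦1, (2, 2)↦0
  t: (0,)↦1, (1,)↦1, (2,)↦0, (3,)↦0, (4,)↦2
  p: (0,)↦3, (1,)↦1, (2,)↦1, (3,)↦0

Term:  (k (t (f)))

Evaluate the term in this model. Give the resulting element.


value = 0

  f = 0
  (t (f)) = t(0,) = 1
  (k (t (f))) = k(1,) = 0


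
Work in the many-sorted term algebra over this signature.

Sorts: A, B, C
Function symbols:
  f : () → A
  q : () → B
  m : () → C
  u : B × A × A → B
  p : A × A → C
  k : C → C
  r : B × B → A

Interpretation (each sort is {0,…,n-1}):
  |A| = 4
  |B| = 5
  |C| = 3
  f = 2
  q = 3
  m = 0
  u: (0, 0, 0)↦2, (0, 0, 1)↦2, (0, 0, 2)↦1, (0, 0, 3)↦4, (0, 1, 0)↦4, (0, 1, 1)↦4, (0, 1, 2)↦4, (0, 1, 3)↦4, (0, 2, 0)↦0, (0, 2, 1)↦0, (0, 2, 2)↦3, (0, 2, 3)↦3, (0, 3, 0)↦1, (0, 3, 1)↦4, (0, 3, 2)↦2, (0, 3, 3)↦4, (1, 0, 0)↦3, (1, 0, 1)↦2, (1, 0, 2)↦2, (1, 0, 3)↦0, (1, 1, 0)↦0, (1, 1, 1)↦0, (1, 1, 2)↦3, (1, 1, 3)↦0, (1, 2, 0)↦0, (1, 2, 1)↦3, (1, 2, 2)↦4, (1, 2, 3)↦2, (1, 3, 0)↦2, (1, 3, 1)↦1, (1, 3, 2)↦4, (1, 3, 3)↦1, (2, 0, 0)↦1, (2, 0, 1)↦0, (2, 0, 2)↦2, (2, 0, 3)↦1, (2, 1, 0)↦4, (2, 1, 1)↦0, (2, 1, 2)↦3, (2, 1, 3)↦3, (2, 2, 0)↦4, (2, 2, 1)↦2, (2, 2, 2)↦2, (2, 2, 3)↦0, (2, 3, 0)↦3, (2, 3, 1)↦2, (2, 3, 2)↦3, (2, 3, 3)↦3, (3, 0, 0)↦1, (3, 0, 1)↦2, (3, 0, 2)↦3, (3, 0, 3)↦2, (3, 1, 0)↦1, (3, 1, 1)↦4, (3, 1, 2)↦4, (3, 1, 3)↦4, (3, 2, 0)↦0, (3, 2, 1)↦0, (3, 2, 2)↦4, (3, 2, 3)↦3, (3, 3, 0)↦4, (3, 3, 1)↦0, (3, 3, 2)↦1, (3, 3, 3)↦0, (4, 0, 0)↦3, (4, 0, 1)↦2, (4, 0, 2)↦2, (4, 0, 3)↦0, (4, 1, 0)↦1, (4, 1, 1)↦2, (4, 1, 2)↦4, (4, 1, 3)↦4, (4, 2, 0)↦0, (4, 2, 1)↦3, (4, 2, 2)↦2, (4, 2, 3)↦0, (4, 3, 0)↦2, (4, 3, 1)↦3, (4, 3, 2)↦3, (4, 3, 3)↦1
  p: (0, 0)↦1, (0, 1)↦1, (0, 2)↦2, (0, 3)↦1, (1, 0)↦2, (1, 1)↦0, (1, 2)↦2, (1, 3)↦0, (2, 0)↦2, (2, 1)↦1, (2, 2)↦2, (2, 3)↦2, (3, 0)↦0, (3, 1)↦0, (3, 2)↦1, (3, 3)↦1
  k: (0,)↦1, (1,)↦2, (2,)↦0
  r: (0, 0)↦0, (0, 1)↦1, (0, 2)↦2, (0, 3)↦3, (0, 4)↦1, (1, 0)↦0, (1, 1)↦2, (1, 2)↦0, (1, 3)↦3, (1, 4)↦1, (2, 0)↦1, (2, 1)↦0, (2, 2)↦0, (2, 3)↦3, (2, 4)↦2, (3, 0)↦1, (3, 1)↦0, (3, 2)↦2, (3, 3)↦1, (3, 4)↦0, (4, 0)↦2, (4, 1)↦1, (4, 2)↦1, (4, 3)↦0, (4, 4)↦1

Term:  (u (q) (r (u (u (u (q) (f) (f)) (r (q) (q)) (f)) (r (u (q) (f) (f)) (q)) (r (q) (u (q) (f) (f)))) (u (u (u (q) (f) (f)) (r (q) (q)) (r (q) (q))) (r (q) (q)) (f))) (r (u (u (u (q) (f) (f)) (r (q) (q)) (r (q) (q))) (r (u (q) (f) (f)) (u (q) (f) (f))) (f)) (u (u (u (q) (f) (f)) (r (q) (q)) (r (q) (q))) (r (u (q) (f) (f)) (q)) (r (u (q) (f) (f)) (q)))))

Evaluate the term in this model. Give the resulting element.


value = 1

  q = 3
  q = 3
  f = 2
  f = 2
  (u (q) (f) (f)) = u(3, 2, 2) = 4
  q = 3
  q = 3
  (r (q) (q)) = r(3, 3) = 1
  f = 2
  (u (u (q) (f) (f)) (r (q) (q)) (f)) = u(4, 1, 2) = 4
  q = 3
  f = 2
  f = 2
  (u (q) (f) (f)) = u(3, 2, 2) = 4
  q = 3
  (r (u (q) (f) (f)) (q)) = r(4, 3) = 0
  q = 3
  q = 3
  f = 2
  f = 2
  (u (q) (f) (f)) = u(3, 2, 2) = 4
  (r (q) (u (q) (f) (f))) = r(3, 4) = 0
  (u (u (u (q) (f) (f)) (r (q) (q)) (f)) (r (u (q) (f) (f)) (q)) (r (q) (u (q) (f) (f)))) = u(4, 0, 0) = 3
  q = 3
  f = 2
  f = 2
  (u (q) (f) (f)) = u(3, 2, 2) = 4
  q = 3
  q = 3
  (r (q) (q)) = r(3, 3) = 1
  q = 3
  q = 3
  (r (q) (q)) = r(3, 3) = 1
  (u (u (q) (f) (f)) (r (q) (q)) (r (q) (q))) = u(4, 1, 1) = 2
  q = 3
  q = 3
  (r (q) (q)) = r(3, 3) = 1
  f = 2
  (u (u (u (q) (f) (f)) (r (q) (q)) (r (q) (q))) (r (q) (q)) (f)) = u(2, 1, 2) = 3
  (r (u (u (u (q) (f) (f)) (r (q) (q)) (f)) (r (u (q) (f) (f)) (q)) (r (q) (u (q) (f) (f)))) (u (u (u (q) (f) (f)) (r (q) (q)) (r (q) (q))) (r (q) (q)) (f))) = r(3, 3) = 1
  q = 3
  f = 2
  f = 2
  (u (q) (f) (f)) = u(3, 2, 2) = 4
  q = 3
  q = 3
  (r (q) (q)) = r(3, 3) = 1
  q = 3
  q = 3
  (r (q) (q)) = r(3, 3) = 1
  (u (u (q) (f) (f)) (r (q) (q)) (r (q) (q))) = u(4, 1, 1) = 2
  q = 3
  f = 2
  f = 2
  (u (q) (f) (f)) = u(3, 2, 2) = 4
  q = 3
  f = 2
  f = 2
  (u (q) (f) (f)) = u(3, 2, 2) = 4
  (r (u (q) (f) (f)) (u (q) (f) (f))) = r(4, 4) = 1
  f = 2
  (u (u (u (q) (f) (f)) (r (q) (q)) (r (q) (q))) (r (u (q) (f) (f)) (u (q) (f) (f))) (f)) = u(2, 1, 2) = 3
  q = 3
  f = 2
  f = 2
  (u (q) (f) (f)) = u(3, 2, 2) = 4
  q = 3
  q = 3
  (r (q) (q)) = r(3, 3) = 1
  q = 3
  q = 3
  (r (q) (q)) = r(3, 3) = 1
  (u (u (q) (f) (f)) (r (q) (q)) (r (q) (q))) = u(4, 1, 1) = 2
  q = 3
  f = 2
  f = 2
  (u (q) (f) (f)) = u(3, 2, 2) = 4
  q = 3
  (r (u (q) (f) (f)) (q)) = r(4, 3) = 0
  q = 3
  f = 2
  f = 2
  (u (q) (f) (f)) = u(3, 2, 2) = 4
  q = 3
  (r (u (q) (f) (f)) (q)) = r(4, 3) = 0
  (u (u (u (q) (f) (f)) (r (q) (q)) (r (q) (q))) (r (u (q) (f) (f)) (q)) (r (u (q) (f) (f)) (q))) = u(2, 0, 0) = 1
  (r (u (u (u (q) (f) (f)) (r (q) (q)) (r (q) (q))) (r (u (q) (f) (f)) (u (q) (f) (f))) (f)) (u (u (u (q) (f) (f)) (r (q) (q)) (r (q) (q))) (r (u (q) (f) (f)) (q)) (r (u (q) (f) (f)) (q)))) = r(3, 1) = 0
  (u (q) (r (u (u (u (q) (f) (f)) (r (q) (q)) (f)) (r (u (q) (f) (f)) (q)) (r (q) (u (q) (f) (f)))) (u (u (u (q) (f) (f)) (r (q) (q)) (r (q) (q))) (r (q) (q)) (f))) (r (u (u (u (q) (f) (f)) (r (q) (q)) (r (q) (q))) (r (u (q) (f) (f)) (u (q) (f) (f))) (f)) (u (u (u (q) (f) (f)) (r (q) (q)) (r (q) (q))) (r (u (q) (f) (f)) (q)) (r (u (q) (f) (f)) (q))))) = u(3, 1, 0) = 1


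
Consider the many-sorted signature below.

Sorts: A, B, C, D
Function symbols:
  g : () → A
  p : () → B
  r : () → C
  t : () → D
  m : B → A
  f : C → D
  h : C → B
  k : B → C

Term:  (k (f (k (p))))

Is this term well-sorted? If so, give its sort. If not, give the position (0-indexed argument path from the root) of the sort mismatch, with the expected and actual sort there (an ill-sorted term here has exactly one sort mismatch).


ill-sorted at position [0]: expected B, got D

      (p) : B
    (k (p)) : C
  (f (k (p))) : D
(k (f (k (p)))) : ✗ arg 0 at [0] has sort D, expected B


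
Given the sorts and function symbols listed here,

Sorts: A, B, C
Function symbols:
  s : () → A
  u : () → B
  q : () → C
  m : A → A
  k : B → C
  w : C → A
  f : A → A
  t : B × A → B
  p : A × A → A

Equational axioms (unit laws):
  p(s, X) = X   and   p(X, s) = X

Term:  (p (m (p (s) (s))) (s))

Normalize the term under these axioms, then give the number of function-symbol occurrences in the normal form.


size = 2

1. (p (m (p (s) (s))) (s))  →  (m (p (s) (s)))
2. (m (p (s) (s)))  →  (m (s))
normal form: (m (s))


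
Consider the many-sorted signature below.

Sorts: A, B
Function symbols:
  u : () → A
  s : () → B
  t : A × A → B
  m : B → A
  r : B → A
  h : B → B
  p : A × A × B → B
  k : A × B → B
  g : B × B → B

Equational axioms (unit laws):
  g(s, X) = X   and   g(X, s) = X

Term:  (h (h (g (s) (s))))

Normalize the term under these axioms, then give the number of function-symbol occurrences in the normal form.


1. (h (h (g (s) (s))))  →  (h (h (s)))
normal form: (h (h (s)))

size = 3


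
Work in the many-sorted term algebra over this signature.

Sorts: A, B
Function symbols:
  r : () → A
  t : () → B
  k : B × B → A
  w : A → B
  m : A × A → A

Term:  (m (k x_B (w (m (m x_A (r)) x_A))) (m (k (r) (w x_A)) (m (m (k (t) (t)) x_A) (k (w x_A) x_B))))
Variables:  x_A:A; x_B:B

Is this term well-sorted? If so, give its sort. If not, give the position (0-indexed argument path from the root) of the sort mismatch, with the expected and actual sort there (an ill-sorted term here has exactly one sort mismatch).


ill-sorted at position [1, 0, 0]: expected B, got A

    x_B : B
          x_A : A
          (r) : A
        (m x_A (r)) : A
        x_A : A
      (m (m x_A (r)) x_A) : A
    (w (m (m x_A (r)) x_A)) : B
  (k x_B (w (m (m x_A (r)) x_A))) : A
      (r) : A
        x_A : A
      (w x_A) : B
    (k (r) (w x_A)) : ✗ arg 0 at [1, 0, 0] has sort A, expected B
          (t) : B
          (t) : B
        (k (t) (t)) : A
        x_A : A
      (m (k (t) (t)) x_A) : A
          x_A : A
        (w x_A) : B
        x_B : B
      (k (w x_A) x_B) : A
    (m (m (k (t) (t)) x_A) (k (w x_A) x_B)) : A


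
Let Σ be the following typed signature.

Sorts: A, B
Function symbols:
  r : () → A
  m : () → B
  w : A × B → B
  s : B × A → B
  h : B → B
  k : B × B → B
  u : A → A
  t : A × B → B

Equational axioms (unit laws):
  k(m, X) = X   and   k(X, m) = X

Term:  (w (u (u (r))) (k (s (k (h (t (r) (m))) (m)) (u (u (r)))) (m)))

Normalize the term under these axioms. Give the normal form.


normal form = (w (u (u (r))) (s (h (t (r) (m))) (u (u (r)))))

1. (w (u (u (r))) (k (s (k (h (t (r) (m))) (m)) (u (u (r)))) (m)))  →  (w (u (u (r))) (s (k (h (t (r) (m))) (m)) (u (u (r)))))
2. (w (u (u (r))) (s (k (h (t (r) (m))) (m)) (u (u (r)))))  →  (w (u (u (r))) (s (h (t (r) (m))) (u (u (r)))))


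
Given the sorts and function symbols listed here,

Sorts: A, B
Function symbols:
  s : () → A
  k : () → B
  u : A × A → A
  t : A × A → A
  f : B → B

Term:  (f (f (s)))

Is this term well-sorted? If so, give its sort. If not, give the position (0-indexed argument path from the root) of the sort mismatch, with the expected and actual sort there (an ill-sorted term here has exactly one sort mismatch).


ill-sorted at position [0, 0]: expected B, got A

    (s) : A
  (f (s)) : ✗ arg 0 at [0, 0] has sort A, expected B


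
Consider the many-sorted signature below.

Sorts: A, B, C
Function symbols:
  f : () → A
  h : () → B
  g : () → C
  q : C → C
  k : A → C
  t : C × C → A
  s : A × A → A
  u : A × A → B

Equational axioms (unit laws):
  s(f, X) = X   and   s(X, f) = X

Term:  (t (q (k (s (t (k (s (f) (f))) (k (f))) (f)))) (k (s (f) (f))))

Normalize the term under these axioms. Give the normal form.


normal form = (t (q (k (t (k (f)) (k (f))))) (k (f)))

1. (t (q (k (s (t (k (s (f) (f))) (k (f))) (f)))) (k (s (f) (f))))  →  (t (q (k (t (k (s (f) (f))) (k (f))))) (k (s (f) (f))))
2. (t (q (k (t (k (s (f) (f))) (k (f))))) (k (s (f) (f))))  →  (t (q (k (t (k (f)) (k (f))))) (k (s (f) (f))))
3. (t (q (k (t (k (f)) (k (f))))) (k (s (f) (f))))  →  (t (q (k (t (k (f)) (k (f))))) (k (f)))


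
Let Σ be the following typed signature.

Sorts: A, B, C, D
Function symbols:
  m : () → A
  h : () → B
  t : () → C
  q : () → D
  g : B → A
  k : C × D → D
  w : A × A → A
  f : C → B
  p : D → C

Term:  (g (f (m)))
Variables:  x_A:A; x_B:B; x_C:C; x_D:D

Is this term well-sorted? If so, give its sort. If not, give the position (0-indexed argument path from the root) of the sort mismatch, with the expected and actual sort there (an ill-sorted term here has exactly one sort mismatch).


    (m) : A
  (f (m)) : ✗ arg 0 at [0, 0] has sort A, expected C

ill-sorted at position [0, 0]: expected C, got A


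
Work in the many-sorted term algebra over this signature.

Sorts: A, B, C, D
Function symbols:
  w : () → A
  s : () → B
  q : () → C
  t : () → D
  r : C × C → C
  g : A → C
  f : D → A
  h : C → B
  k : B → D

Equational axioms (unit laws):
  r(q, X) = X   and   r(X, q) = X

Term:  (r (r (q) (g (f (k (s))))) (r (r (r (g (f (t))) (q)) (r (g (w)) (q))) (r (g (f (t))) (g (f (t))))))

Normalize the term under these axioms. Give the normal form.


1. (r (r (q) (g (f (k (s))))) (r (r (r (g (f (t))) (q)) (r (g (w)) (q))) (r (g (f (t))) (g (f (t))))))  →  (r (g (f (k (s)))) (r (r (r (g (f (t))) (q)) (r (g (w)) (q))) (r (g (f (t))) (g (f (t))))))
2. (r (g (f (k (s)))) (r (r (r (g (f (t))) (q)) (r (g (w)) (q))) (r (g (f (t))) (g (f (t))))))  →  (r (g (f (k (s)))) (r (r (g (f (t))) (r (g (w)) (q))) (r (g (f (t))) (g (f (t))))))
3. (r (g (f (k (s)))) (r (r (g (f (t))) (r (g (w)) (q))) (r (g (f (t))) (g (f (t))))))  →  (r (g (f (k (s)))) (r (r (g (f (t))) (g (w))) (r (g (f (t))) (g (f (t))))))

normal form = (r (g (f (k (s)))) (r (r (g (f (t))) (g (w))) (r (g (f (t))) (g (f (t))))))


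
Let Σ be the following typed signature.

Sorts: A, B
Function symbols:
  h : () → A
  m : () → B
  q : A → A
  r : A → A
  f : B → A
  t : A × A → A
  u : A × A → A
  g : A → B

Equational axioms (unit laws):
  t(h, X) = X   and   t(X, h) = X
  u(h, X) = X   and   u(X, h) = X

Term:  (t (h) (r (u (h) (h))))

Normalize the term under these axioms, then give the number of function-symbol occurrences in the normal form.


1. (t (h) (r (u (h) (h))))  →  (r (u (h) (h)))
2. (r (u (h) (h)))  →  (r (h))
normal form: (r (h))

size = 2


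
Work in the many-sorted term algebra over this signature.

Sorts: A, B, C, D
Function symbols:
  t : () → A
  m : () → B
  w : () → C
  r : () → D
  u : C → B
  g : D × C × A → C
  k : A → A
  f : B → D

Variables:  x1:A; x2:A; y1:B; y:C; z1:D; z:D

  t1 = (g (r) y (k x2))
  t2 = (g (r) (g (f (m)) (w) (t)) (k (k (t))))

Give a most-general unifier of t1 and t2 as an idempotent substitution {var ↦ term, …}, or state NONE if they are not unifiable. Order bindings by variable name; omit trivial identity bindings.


{x2 ↦ (k (t)), y ↦ (g (f (m)) (w) (t))}


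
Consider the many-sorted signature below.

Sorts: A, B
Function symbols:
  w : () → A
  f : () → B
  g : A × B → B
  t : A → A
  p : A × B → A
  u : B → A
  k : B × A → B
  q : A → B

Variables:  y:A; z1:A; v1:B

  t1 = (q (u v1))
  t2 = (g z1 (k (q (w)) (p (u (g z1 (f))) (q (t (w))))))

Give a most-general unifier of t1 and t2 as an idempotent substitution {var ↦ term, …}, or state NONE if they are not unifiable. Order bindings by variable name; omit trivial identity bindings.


NONE (not unifiable)

head clash or occurs-check failure — not unifiable


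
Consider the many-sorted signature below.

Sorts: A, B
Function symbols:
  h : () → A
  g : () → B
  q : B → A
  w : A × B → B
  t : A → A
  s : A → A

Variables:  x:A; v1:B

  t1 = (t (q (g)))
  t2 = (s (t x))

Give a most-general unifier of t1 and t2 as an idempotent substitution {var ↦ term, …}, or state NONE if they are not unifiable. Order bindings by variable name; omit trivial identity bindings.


head clash or occurs-check failure — not unifiable

NONE (not unifiable)


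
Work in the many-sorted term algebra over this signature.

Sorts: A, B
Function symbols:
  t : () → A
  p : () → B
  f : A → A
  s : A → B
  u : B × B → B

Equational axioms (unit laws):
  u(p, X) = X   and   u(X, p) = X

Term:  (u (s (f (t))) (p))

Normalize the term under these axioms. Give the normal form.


normal form = (s (f (t)))

1. (u (s (f (t))) (p))  →  (s (f (t)))


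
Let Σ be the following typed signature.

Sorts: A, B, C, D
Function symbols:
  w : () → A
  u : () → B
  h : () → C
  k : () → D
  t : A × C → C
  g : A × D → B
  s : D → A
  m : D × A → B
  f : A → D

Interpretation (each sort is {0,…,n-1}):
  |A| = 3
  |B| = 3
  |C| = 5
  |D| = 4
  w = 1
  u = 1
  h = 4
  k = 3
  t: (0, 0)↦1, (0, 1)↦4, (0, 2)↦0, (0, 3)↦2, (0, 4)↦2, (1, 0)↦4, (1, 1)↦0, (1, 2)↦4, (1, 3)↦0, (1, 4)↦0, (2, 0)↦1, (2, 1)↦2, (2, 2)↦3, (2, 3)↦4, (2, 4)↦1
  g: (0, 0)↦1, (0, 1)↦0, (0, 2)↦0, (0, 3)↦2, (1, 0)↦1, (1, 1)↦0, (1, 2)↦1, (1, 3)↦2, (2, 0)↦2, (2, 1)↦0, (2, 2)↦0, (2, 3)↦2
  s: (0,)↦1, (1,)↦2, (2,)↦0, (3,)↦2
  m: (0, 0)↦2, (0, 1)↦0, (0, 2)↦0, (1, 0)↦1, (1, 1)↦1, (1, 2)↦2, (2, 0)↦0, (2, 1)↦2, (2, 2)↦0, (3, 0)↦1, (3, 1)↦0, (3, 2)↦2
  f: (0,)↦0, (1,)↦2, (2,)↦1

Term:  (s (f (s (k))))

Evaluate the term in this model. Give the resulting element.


  k = 3
  (s (k)) = s(3,) = 2
  (f (s (k))) = f(2,) = 1
  (s (f (s (k)))) = s(1,) = 2

value = 2


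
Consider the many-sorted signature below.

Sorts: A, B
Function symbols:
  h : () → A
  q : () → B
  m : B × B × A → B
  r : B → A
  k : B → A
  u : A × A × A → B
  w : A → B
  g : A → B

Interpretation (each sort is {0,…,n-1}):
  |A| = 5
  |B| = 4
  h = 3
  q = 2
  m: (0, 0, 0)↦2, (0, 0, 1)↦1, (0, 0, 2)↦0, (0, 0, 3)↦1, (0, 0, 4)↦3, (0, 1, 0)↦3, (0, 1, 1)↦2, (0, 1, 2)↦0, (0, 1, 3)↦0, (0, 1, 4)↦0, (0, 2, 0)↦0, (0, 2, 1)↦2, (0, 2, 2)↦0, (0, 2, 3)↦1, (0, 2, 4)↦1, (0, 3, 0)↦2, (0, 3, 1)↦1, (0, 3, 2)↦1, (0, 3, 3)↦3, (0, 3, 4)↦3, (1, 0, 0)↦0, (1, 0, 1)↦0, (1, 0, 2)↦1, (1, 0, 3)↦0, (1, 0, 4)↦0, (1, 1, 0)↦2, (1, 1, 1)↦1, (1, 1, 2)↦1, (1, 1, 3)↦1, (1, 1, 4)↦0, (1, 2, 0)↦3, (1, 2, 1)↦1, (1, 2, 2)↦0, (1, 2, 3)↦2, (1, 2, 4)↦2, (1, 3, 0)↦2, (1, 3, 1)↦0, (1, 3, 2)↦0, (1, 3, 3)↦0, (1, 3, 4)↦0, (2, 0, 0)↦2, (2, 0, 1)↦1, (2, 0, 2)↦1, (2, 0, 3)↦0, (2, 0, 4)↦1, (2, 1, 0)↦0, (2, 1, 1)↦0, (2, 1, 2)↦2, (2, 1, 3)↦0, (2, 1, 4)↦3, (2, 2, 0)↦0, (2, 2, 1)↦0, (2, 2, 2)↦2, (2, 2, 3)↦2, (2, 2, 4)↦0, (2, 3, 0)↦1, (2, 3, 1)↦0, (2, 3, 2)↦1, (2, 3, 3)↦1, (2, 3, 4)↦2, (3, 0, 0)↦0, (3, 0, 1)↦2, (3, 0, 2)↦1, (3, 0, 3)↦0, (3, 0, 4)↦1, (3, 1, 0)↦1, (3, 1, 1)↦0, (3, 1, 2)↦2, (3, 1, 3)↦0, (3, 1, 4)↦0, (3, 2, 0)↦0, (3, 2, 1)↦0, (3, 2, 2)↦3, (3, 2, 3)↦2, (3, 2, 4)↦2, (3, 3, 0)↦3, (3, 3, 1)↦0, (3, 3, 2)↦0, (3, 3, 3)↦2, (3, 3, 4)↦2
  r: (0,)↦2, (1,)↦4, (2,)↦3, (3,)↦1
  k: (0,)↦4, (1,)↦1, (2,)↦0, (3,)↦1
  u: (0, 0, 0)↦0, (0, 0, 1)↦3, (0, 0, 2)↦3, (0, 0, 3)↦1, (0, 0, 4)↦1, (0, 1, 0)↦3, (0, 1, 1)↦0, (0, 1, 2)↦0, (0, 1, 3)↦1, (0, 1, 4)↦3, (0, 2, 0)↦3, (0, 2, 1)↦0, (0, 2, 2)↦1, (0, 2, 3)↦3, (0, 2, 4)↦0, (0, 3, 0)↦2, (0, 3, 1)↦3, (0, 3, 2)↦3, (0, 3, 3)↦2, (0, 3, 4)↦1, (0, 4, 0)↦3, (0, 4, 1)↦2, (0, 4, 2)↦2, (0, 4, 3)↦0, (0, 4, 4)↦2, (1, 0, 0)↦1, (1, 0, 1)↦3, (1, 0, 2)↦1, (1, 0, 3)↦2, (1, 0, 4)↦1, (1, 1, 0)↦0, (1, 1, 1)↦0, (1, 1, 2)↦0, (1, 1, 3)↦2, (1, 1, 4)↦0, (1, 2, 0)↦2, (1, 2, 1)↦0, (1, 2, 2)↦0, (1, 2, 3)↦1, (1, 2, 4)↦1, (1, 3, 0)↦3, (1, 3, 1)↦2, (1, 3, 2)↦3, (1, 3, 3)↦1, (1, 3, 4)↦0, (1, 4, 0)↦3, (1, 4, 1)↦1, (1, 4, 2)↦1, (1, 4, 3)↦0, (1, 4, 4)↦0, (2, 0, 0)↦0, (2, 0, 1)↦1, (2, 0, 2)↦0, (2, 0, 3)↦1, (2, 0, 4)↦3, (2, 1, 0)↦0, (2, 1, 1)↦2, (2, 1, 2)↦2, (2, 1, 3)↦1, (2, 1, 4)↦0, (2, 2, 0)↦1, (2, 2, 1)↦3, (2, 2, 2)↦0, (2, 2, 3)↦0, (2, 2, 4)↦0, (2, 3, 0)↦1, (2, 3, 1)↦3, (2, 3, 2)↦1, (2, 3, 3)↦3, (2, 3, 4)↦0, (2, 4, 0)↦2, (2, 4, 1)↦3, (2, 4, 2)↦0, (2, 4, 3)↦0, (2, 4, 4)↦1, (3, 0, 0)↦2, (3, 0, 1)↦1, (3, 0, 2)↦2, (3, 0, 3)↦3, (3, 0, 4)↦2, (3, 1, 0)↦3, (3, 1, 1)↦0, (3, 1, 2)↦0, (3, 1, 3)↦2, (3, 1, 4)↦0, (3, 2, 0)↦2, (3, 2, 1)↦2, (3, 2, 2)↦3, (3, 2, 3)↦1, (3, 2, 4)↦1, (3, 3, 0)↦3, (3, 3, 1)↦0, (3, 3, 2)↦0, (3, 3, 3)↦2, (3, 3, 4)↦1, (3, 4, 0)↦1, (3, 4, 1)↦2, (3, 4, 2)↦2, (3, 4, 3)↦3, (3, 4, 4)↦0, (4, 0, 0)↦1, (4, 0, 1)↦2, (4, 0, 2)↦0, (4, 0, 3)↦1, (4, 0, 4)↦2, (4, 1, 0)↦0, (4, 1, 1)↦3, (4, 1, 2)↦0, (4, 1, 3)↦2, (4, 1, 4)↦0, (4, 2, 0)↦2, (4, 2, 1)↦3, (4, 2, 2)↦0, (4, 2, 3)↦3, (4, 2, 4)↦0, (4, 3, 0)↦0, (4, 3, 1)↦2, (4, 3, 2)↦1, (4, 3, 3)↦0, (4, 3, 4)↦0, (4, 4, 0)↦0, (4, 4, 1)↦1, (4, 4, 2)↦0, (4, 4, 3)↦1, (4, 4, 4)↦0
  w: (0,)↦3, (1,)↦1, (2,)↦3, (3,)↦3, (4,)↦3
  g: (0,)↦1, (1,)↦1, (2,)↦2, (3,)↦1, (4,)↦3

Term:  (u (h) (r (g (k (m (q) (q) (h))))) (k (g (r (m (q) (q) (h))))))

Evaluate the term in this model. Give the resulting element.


value = 2

  h = 3
  q = 2
  q = 2
  h = 3
  (m (q) (q) (h)) = m(2, 2, 3) = 2
  (k (m (q) (q) (h))) = k(2,) = 0
  (g (k (m (q) (q) (h)))) = g(0,) = 1
  (r (g (k (m (q) (q) (h))))) = r(1,) = 4
  q = 2
  q = 2
  h = 3
  (m (q) (q) (h)) = m(2, 2, 3) = 2
  (r (m (q) (q) (h))) = r(2,) = 3
  (g (r (m (q) (q) (h)))) = g(3,) = 1
  (k (g (r (m (q) (q) (h))))) = k(1,) = 1
  (u (h) (r (g (k (m (q) (q) (h))))) (k (g (r (m (q) (q) (h)))))) = u(3, 4, 1) = 2
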